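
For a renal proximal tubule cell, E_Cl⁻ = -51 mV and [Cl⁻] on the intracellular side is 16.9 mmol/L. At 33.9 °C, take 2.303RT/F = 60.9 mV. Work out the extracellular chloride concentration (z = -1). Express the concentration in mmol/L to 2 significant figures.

Nernst: E = (60.9/-1) · log₁₀([out]/[in]), so log₁₀([out]/[in]) = -51.0 × -1 / 60.9 = 0.8374.
[out]/[in] = 10^(0.8374) = 6.878.
[out] = 6.878 × 16.9 = 116.2 mmol/L.

120 mmol/L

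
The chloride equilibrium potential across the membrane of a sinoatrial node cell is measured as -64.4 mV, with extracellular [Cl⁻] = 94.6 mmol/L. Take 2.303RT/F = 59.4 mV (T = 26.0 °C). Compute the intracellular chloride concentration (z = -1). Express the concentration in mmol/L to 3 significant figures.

Nernst: E = (59.4/-1) · log₁₀([out]/[in]), so log₁₀([out]/[in]) = -64.4 × -1 / 59.4 = 1.0842.
[out]/[in] = 10^(1.0842) = 12.14.
[in] = 94.6 / 12.14 = 7.793 mmol/L.

7.79 mmol/L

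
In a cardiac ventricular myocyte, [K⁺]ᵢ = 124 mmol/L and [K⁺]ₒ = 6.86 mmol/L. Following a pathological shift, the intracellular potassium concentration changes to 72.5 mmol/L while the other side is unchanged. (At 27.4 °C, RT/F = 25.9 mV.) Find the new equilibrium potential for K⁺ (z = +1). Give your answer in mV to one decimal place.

-61.1 mV

After the shift: [K⁺]_out = 6.86, [K⁺]_in = 72.5 mmol/L.
E_new = (25.9/1)·ln(6.86/72.5) = 25.90 · (-2.3579) = -61.07 mV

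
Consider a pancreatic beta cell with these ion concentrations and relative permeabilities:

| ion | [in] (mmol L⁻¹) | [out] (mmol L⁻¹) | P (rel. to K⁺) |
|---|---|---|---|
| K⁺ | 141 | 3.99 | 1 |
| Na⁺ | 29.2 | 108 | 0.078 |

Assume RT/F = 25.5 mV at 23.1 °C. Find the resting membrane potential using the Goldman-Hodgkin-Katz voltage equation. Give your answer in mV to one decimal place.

Vm = 25.5 · ln[(Σ P·[cation]ₒ + Σ P·[anion]ᵢ) / (Σ P·[cation]ᵢ + Σ P·[anion]ₒ)]
Numerator = 1×3.99 + 0.078×108 = 12.41
Denominator = 1×141 + 0.078×29.2 = 143.3
Vm = 25.5 · ln(0.086643) = 25.5 × (-2.4460) = -62.37 mV

-62.4 mV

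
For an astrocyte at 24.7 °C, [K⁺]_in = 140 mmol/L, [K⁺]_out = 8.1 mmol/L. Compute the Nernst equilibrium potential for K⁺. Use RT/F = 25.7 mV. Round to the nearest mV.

E = (25.7/z) · ln([K⁺]_out/[K⁺]_in) with z = +1.
= (25.7/1) · ln(8.1/140) = 25.70 · ln(0.05786)
= 25.70 · (-2.8498) = -73.24 mV

-73 mV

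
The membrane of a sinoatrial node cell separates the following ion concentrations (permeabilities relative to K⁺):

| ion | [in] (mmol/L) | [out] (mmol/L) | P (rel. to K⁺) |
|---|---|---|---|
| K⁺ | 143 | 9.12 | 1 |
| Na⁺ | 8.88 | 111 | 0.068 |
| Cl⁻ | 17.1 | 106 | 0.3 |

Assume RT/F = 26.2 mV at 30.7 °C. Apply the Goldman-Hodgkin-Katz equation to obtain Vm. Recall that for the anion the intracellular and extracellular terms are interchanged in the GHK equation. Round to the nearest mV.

-55 mV

Vm = 26.2 · ln[(Σ P·[cation]ₒ + Σ P·[anion]ᵢ) / (Σ P·[cation]ᵢ + Σ P·[anion]ₒ)]
Numerator = 1×9.12 + 0.068×111 + 0.3×17.1 = 21.8
Denominator = 1×143 + 0.068×8.88 + 0.3×106 = 175.4
Vm = 26.2 · ln(0.12427) = 26.2 × (-2.0853) = -54.63 mV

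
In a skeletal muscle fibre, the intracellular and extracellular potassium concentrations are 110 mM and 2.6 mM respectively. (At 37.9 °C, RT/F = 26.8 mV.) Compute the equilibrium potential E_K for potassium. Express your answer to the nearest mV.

-100 mV

E = (26.8/z) · ln([K⁺]_out/[K⁺]_in) with z = +1.
= (26.8/1) · ln(2.6/110) = 26.80 · ln(0.02364)
= 26.80 · (-3.7450) = -100.37 mV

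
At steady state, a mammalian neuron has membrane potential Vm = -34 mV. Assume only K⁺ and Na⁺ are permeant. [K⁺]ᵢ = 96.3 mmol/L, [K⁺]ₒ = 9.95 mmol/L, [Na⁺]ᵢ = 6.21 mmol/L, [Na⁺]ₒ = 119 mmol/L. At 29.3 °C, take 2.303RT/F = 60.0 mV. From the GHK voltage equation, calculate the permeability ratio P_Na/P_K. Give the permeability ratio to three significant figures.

Let α = P_Na/P_K. GHK: Vm = 60.0·log₁₀[(Kₒ + α·Naₒ)/(Kᵢ + α·Naᵢ)].
10^(Vm/60.0) = 10^(-34.0/60.0) = 0.27123
So 0.27123·(Kᵢ + α·Naᵢ) = Kₒ + α·Naₒ → α = (0.27123·96.3 − 9.95) / (119.0 − 0.27123·6.21)
α = (26.12 − 9.95) / (119.0 − 1.684) = 16.17/117.3 = 0.1378

0.138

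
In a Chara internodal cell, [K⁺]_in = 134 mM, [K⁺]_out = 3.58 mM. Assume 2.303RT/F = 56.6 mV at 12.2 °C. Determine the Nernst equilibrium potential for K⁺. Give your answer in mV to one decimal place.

-89.0 mV

E = (56.6/z) · log₁₀([K⁺]_out/[K⁺]_in) with z = +1.
= (56.6/1) · log₁₀(3.58/134) = 56.60 · log₁₀(0.02672)
= 56.60 · (-1.5732) = -89.04 mV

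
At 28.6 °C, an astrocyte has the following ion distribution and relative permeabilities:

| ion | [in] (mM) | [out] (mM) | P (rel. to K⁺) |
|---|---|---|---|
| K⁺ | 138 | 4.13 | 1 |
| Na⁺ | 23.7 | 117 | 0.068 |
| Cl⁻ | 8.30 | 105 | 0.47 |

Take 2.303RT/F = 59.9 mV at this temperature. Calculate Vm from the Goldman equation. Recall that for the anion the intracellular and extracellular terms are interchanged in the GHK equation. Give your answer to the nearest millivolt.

Vm = 59.9 · log₁₀[(Σ P·[cation]ₒ + Σ P·[anion]ᵢ) / (Σ P·[cation]ᵢ + Σ P·[anion]ₒ)]
Numerator = 1×4.13 + 0.068×117 + 0.47×8.30 = 15.99
Denominator = 1×138 + 0.068×23.7 + 0.47×105 = 189
Vm = 59.9 · log₁₀(0.084604) = 59.9 × (-1.0726) = -64.25 mV

-64 mV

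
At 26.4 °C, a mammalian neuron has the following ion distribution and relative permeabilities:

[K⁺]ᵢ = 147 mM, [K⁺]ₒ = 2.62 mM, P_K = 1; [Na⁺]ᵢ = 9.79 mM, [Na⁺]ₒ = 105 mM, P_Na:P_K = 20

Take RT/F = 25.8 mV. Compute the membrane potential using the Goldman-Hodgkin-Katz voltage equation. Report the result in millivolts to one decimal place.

Vm = 25.8 · ln[(Σ P·[cation]ₒ + Σ P·[anion]ᵢ) / (Σ P·[cation]ᵢ + Σ P·[anion]ₒ)]
Numerator = 1×2.62 + 20×105 = 2103
Denominator = 1×147 + 20×9.79 = 342.8
Vm = 25.8 · ln(6.1337) = 25.8 × (1.8138) = 46.80 mV

46.8 mV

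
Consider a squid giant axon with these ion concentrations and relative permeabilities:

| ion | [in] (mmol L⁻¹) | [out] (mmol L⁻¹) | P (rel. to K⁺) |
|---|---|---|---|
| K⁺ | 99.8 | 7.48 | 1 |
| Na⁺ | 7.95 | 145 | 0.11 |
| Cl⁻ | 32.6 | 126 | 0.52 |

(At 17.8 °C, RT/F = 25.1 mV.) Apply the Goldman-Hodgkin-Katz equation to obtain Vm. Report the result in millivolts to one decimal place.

-35.5 mV

Vm = 25.1 · ln[(Σ P·[cation]ₒ + Σ P·[anion]ᵢ) / (Σ P·[cation]ᵢ + Σ P·[anion]ₒ)]
Numerator = 1×7.48 + 0.11×145 + 0.52×32.6 = 40.38
Denominator = 1×99.8 + 0.11×7.95 + 0.52×126 = 166.2
Vm = 25.1 · ln(0.24298) = 25.1 × (-1.4148) = -35.51 mV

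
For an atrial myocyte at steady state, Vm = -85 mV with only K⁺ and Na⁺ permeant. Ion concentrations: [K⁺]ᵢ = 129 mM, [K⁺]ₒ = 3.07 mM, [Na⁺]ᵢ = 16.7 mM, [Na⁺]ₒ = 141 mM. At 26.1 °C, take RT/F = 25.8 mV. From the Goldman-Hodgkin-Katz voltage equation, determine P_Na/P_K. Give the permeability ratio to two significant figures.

Let α = P_Na/P_K. GHK: Vm = 25.8·ln[(Kₒ + α·Naₒ)/(Kᵢ + α·Naᵢ)].
e^(Vm/25.8) = e^(-85.0/25.8) = 0.037084
So 0.037084·(Kᵢ + α·Naᵢ) = Kₒ + α·Naₒ → α = (0.037084·129.0 − 3.07) / (141.0 − 0.037084·16.7)
α = (4.784 − 3.07) / (141.0 − 0.6193) = 1.714/140.4 = 0.01221

0.012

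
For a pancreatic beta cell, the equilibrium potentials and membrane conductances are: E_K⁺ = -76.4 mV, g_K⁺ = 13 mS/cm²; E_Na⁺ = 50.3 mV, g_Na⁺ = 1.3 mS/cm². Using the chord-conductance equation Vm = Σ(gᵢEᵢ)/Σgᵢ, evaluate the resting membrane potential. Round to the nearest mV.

-65 mV

Σ gᵢEᵢ = 13·(-76.4) + 1.3·(50.3) = -927.81
Σ gᵢ = 13 + 1.3 = 14.3
Vm = -927.81 / 14.3 = -64.88 mV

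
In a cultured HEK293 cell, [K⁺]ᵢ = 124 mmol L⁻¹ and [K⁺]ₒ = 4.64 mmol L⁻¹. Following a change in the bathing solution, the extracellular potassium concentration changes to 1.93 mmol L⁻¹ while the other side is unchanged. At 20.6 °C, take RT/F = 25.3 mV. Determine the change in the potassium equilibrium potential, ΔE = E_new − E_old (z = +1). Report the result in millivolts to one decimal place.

E_old = (25.3/1)·ln(4.64/124) = -83.12 mV
E_new = (25.3/1)·ln(1.93/124) = -105.32 mV
ΔE = -105.32 − (-83.12) = -22.19 mV

-22.2 mV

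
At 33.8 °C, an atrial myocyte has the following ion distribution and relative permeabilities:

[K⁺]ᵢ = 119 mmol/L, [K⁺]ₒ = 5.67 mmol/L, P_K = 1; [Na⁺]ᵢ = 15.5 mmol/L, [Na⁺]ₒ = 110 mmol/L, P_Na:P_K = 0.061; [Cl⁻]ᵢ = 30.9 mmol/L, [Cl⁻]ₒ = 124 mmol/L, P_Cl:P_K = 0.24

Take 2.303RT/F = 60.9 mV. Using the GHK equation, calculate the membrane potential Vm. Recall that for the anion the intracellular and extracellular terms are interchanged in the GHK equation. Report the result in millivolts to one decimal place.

Vm = 60.9 · log₁₀[(Σ P·[cation]ₒ + Σ P·[anion]ᵢ) / (Σ P·[cation]ᵢ + Σ P·[anion]ₒ)]
Numerator = 1×5.67 + 0.061×110 + 0.24×30.9 = 19.8
Denominator = 1×119 + 0.061×15.5 + 0.24×124 = 149.7
Vm = 60.9 · log₁₀(0.13223) = 60.9 × (-0.8787) = -53.51 mV

-53.5 mV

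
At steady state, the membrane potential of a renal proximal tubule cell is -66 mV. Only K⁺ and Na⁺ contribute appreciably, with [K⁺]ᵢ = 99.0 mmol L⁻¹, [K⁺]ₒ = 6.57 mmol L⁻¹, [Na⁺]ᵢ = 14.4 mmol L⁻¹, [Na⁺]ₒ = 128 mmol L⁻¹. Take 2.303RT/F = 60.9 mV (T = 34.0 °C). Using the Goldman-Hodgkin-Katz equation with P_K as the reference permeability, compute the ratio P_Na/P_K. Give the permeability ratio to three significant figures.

Let α = P_Na/P_K. GHK: Vm = 60.9·log₁₀[(Kₒ + α·Naₒ)/(Kᵢ + α·Naᵢ)].
10^(Vm/60.9) = 10^(-66.0/60.9) = 0.082462
So 0.082462·(Kᵢ + α·Naᵢ) = Kₒ + α·Naₒ → α = (0.082462·99.0 − 6.57) / (128.0 − 0.082462·14.4)
α = (8.164 − 6.57) / (128.0 − 1.187) = 1.594/126.8 = 0.01257

0.0126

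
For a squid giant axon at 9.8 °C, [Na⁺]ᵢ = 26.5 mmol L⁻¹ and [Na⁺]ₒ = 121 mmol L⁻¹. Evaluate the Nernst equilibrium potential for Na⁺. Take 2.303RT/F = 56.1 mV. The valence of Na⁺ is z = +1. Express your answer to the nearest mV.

37 mV

E = (56.1/z) · log₁₀([Na⁺]_out/[Na⁺]_in) with z = +1.
= (56.1/1) · log₁₀(121/26.5) = 56.10 · log₁₀(4.566)
= 56.10 · (0.6595) = 37.00 mV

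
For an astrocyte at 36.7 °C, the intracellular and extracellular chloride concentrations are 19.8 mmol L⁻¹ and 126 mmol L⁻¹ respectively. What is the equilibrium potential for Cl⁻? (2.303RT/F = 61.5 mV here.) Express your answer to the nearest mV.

E = (61.5/z) · log₁₀([Cl⁻]_out/[Cl⁻]_in) with z = -1.
For an anion, dividing by z = -1 reverses the sign.
= (61.5/-1) · log₁₀(126/19.8) = -61.50 · log₁₀(6.364)
= -61.50 · (0.8037) = -49.43 mV

-49 mV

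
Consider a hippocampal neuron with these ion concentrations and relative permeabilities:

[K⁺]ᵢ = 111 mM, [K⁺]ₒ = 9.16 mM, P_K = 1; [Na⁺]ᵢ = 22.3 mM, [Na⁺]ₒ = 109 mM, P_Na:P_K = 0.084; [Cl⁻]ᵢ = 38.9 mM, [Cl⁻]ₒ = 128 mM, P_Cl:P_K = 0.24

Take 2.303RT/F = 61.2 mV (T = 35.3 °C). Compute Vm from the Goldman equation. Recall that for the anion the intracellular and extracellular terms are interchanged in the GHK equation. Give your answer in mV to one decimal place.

-43.8 mV

Vm = 61.2 · log₁₀[(Σ P·[cation]ₒ + Σ P·[anion]ᵢ) / (Σ P·[cation]ᵢ + Σ P·[anion]ₒ)]
Numerator = 1×9.16 + 0.084×109 + 0.24×38.9 = 27.65
Denominator = 1×111 + 0.084×22.3 + 0.24×128 = 143.6
Vm = 61.2 · log₁₀(0.19257) = 61.2 × (-0.7154) = -43.78 mV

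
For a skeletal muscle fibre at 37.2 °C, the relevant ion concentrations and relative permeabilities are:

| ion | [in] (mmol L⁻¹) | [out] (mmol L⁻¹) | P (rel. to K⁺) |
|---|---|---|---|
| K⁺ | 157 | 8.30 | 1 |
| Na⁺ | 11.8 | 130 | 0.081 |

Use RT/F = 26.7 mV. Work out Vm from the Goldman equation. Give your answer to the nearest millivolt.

Vm = 26.7 · ln[(Σ P·[cation]ₒ + Σ P·[anion]ᵢ) / (Σ P·[cation]ᵢ + Σ P·[anion]ₒ)]
Numerator = 1×8.30 + 0.081×130 = 18.83
Denominator = 1×157 + 0.081×11.8 = 158
Vm = 26.7 · ln(0.11921) = 26.7 × (-2.1269) = -56.79 mV

-57 mV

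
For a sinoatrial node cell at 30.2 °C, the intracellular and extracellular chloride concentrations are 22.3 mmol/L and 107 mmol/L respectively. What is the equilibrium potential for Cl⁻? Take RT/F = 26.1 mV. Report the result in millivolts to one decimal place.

E = (26.1/z) · ln([Cl⁻]_out/[Cl⁻]_in) with z = -1.
For an anion, dividing by z = -1 reverses the sign.
= (26.1/-1) · ln(107/22.3) = -26.10 · ln(4.798)
= -26.10 · (1.5682) = -40.93 mV

-40.9 mV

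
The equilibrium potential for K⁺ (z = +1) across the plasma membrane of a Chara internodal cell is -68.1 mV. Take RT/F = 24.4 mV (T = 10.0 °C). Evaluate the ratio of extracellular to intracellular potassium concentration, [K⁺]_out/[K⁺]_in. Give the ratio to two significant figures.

ln([out]/[in]) = E·z/(24.4) = -68.1 × 1 / 24.4 = -2.7910
[out]/[in] = e^(-2.7910) = 0.06136

0.061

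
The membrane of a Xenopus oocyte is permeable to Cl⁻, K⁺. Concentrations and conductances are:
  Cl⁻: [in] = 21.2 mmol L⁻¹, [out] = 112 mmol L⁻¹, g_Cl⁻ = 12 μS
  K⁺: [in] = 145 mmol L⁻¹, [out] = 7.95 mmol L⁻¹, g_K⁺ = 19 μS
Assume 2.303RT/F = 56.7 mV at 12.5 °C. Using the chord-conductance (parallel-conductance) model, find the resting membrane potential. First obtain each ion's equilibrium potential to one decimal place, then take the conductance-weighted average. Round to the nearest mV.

-60 mV

E_Cl⁻ = (56.7/-1)·log₁₀(112/21.2) = -41.0 mV
E_K⁺ = (56.7/1)·log₁₀(7.95/145) = -71.5 mV
Vm = (Σ gᵢEᵢ)/(Σ gᵢ) = (12·-41.0 + 19·-71.5) / (12 + 19)
= -1850.50 / 31 = -59.69 mV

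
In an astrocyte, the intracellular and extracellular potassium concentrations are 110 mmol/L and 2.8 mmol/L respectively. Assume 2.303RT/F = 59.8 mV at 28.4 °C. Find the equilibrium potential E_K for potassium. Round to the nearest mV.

E = (59.8/z) · log₁₀([K⁺]_out/[K⁺]_in) with z = +1.
= (59.8/1) · log₁₀(2.8/110) = 59.80 · log₁₀(0.02545)
= 59.80 · (-1.5942) = -95.34 mV

-95 mV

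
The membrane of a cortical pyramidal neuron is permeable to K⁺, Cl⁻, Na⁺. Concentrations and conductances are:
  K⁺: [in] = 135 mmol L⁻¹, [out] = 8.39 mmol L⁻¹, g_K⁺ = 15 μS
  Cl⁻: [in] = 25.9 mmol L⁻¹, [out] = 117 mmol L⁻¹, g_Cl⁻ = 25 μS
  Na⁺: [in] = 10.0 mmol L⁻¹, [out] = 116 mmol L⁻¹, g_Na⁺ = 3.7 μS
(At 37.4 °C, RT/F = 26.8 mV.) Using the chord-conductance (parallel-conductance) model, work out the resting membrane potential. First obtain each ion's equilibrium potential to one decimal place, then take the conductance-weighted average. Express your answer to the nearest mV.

E_K⁺ = (26.8/1)·ln(8.39/135) = -74.5 mV
E_Cl⁻ = (26.8/-1)·ln(117/25.9) = -40.4 mV
E_Na⁺ = (26.8/1)·ln(116/10.0) = 65.7 mV
Vm = (Σ gᵢEᵢ)/(Σ gᵢ) = (15·-74.5 + 25·-40.4 + 3.7·65.7) / (15 + 25 + 3.7)
= -1884.41 / 43.7 = -43.12 mV

-43 mV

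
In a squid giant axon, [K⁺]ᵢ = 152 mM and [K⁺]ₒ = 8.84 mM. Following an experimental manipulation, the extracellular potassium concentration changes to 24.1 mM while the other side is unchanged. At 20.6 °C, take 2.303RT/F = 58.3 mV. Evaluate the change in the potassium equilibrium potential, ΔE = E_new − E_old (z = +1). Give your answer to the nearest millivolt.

E_old = (58.3/1)·log₁₀(8.84/152) = -72.02 mV
E_new = (58.3/1)·log₁₀(24.1/152) = -46.63 mV
ΔE = -46.63 − (-72.02) = 25.39 mV

25 mV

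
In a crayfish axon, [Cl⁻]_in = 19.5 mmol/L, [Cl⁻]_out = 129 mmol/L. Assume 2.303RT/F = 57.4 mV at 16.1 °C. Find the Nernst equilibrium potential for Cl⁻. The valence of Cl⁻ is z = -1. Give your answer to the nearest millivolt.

E = (57.4/z) · log₁₀([Cl⁻]_out/[Cl⁻]_in) with z = -1.
For an anion, dividing by z = -1 reverses the sign.
= (57.4/-1) · log₁₀(129/19.5) = -57.40 · log₁₀(6.615)
= -57.40 · (0.8206) = -47.10 mV

-47 mV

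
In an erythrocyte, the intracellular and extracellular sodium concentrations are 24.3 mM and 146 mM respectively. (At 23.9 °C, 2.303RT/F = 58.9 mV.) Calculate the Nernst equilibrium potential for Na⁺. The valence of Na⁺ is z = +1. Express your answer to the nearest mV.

E = (58.9/z) · log₁₀([Na⁺]_out/[Na⁺]_in) with z = +1.
= (58.9/1) · log₁₀(146/24.3) = 58.90 · log₁₀(6.008)
= 58.90 · (0.7787) = 45.87 mV

46 mV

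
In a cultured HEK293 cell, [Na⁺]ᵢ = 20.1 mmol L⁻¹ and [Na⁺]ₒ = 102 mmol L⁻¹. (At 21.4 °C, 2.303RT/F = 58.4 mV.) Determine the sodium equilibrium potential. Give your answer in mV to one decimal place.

41.2 mV

E = (58.4/z) · log₁₀([Na⁺]_out/[Na⁺]_in) with z = +1.
= (58.4/1) · log₁₀(102/20.1) = 58.40 · log₁₀(5.075)
= 58.40 · (0.7054) = 41.20 mV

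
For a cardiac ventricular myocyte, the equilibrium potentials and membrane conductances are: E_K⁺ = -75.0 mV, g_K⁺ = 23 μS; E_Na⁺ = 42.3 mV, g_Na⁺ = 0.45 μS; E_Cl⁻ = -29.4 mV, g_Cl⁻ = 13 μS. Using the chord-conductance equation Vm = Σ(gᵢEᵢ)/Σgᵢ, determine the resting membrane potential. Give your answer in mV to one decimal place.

Σ gᵢEᵢ = 23·(-75.0) + 0.45·(42.3) + 13·(-29.4) = -2088.16
Σ gᵢ = 23 + 0.45 + 13 = 36.45
Vm = -2088.16 / 36.45 = -57.29 mV

-57.3 mV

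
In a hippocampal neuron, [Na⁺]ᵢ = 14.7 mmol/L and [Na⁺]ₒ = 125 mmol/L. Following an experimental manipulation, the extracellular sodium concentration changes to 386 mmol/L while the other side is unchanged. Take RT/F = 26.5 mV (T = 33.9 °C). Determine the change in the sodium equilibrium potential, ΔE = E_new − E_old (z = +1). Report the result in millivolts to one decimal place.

E_old = (26.5/1)·ln(125/14.7) = 56.72 mV
E_new = (26.5/1)·ln(386/14.7) = 86.60 mV
ΔE = 86.60 − (56.72) = 29.88 mV

29.9 mV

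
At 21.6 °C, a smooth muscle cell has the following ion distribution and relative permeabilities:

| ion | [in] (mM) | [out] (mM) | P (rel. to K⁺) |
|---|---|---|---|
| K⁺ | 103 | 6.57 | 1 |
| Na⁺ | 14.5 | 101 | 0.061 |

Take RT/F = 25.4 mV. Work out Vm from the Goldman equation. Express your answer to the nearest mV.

-53 mV

Vm = 25.4 · ln[(Σ P·[cation]ₒ + Σ P·[anion]ᵢ) / (Σ P·[cation]ᵢ + Σ P·[anion]ₒ)]
Numerator = 1×6.57 + 0.061×101 = 12.73
Denominator = 1×103 + 0.061×14.5 = 103.9
Vm = 25.4 · ln(0.12255) = 25.4 × (-2.0992) = -53.32 mV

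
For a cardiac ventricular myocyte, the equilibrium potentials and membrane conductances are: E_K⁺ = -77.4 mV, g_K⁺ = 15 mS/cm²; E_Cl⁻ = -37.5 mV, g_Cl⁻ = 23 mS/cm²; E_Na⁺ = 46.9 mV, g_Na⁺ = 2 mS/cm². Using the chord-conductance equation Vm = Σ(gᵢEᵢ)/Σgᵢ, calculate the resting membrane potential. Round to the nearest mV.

-48 mV

Σ gᵢEᵢ = 15·(-77.4) + 23·(-37.5) + 2·(46.9) = -1929.70
Σ gᵢ = 15 + 23 + 2 = 40
Vm = -1929.70 / 40 = -48.24 mV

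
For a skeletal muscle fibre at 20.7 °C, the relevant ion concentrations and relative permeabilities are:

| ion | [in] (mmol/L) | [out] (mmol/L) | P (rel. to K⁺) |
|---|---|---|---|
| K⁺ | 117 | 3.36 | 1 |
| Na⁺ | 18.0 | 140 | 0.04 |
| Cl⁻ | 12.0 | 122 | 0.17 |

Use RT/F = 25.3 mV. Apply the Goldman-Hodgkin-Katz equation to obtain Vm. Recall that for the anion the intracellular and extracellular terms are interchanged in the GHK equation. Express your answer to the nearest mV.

-64 mV

Vm = 25.3 · ln[(Σ P·[cation]ₒ + Σ P·[anion]ᵢ) / (Σ P·[cation]ᵢ + Σ P·[anion]ₒ)]
Numerator = 1×3.36 + 0.04×140 + 0.17×12.0 = 11
Denominator = 1×117 + 0.04×18.0 + 0.17×122 = 138.5
Vm = 25.3 · ln(0.079445) = 25.3 × (-2.5327) = -64.08 mV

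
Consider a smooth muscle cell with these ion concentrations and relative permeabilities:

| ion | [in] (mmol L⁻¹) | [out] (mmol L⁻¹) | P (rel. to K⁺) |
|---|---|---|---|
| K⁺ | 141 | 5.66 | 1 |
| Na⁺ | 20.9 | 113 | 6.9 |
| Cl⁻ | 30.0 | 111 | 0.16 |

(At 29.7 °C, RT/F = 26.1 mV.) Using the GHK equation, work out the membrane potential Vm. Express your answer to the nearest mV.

25 mV

Vm = 26.1 · ln[(Σ P·[cation]ₒ + Σ P·[anion]ᵢ) / (Σ P·[cation]ᵢ + Σ P·[anion]ₒ)]
Numerator = 1×5.66 + 6.9×113 + 0.16×30.0 = 790.2
Denominator = 1×141 + 6.9×20.9 + 0.16×111 = 303
Vm = 26.1 · ln(2.608) = 26.1 × (0.9586) = 25.02 mV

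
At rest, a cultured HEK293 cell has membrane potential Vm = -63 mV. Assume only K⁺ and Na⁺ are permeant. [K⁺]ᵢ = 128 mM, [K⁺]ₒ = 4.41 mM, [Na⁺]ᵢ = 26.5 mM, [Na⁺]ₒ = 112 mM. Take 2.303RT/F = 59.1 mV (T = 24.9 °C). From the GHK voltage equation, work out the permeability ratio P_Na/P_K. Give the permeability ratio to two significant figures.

0.060

Let α = P_Na/P_K. GHK: Vm = 59.1·log₁₀[(Kₒ + α·Naₒ)/(Kᵢ + α·Naᵢ)].
10^(Vm/59.1) = 10^(-63.0/59.1) = 0.085903
So 0.085903·(Kᵢ + α·Naᵢ) = Kₒ + α·Naₒ → α = (0.085903·128.0 − 4.41) / (112.0 − 0.085903·26.5)
α = (11 − 4.41) / (112.0 − 2.276) = 6.586/109.7 = 0.06002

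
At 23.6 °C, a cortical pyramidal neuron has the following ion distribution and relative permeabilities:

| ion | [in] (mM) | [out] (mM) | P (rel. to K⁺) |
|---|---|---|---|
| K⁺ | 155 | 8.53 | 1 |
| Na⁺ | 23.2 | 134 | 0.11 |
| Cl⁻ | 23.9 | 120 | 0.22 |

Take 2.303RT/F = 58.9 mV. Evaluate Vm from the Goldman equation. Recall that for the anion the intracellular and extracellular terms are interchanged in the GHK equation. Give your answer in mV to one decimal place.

Vm = 58.9 · log₁₀[(Σ P·[cation]ₒ + Σ P·[anion]ᵢ) / (Σ P·[cation]ᵢ + Σ P·[anion]ₒ)]
Numerator = 1×8.53 + 0.11×134 + 0.22×23.9 = 28.53
Denominator = 1×155 + 0.11×23.2 + 0.22×120 = 184
Vm = 58.9 · log₁₀(0.15508) = 58.9 × (-0.8094) = -47.68 mV

-47.7 mV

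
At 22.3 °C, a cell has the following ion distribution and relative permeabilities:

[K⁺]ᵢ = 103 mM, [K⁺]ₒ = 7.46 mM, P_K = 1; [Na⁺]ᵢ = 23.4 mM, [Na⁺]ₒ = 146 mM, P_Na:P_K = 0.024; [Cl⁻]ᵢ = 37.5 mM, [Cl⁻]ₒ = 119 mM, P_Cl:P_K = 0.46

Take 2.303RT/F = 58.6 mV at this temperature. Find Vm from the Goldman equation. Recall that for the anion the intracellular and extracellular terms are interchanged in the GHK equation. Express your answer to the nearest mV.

Vm = 58.6 · log₁₀[(Σ P·[cation]ₒ + Σ P·[anion]ᵢ) / (Σ P·[cation]ᵢ + Σ P·[anion]ₒ)]
Numerator = 1×7.46 + 0.024×146 + 0.46×37.5 = 28.21
Denominator = 1×103 + 0.024×23.4 + 0.46×119 = 158.3
Vm = 58.6 · log₁₀(0.17823) = 58.6 × (-0.7490) = -43.89 mV

-44 mV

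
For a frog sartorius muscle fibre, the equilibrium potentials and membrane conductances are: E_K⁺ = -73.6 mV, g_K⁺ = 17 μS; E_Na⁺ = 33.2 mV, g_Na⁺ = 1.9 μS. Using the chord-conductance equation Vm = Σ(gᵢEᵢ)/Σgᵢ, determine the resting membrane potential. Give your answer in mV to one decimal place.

-62.9 mV

Σ gᵢEᵢ = 17·(-73.6) + 1.9·(33.2) = -1188.12
Σ gᵢ = 17 + 1.9 = 18.9
Vm = -1188.12 / 18.9 = -62.86 mV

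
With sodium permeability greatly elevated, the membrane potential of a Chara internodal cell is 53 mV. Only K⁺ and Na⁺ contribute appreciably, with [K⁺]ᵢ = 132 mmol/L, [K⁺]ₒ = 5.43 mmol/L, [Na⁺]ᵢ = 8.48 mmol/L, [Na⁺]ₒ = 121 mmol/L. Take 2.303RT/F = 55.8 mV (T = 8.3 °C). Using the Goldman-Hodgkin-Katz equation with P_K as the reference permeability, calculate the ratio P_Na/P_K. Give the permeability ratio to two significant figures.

26

Let α = P_Na/P_K. GHK: Vm = 55.8·log₁₀[(Kₒ + α·Naₒ)/(Kᵢ + α·Naᵢ)].
10^(Vm/55.8) = 10^(53.0/55.8) = 8.9088
So 8.9088·(Kᵢ + α·Naᵢ) = Kₒ + α·Naₒ → α = (8.9088·132.0 − 5.43) / (121.0 − 8.9088·8.48)
α = (1176 − 5.43) / (121.0 − 75.55) = 1171/45.45 = 25.75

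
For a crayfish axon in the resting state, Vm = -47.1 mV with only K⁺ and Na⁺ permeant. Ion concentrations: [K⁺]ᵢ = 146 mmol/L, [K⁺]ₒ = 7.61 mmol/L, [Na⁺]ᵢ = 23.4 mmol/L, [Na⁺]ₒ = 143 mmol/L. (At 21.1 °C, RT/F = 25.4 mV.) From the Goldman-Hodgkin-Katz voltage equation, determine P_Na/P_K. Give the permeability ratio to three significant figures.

Let α = P_Na/P_K. GHK: Vm = 25.4·ln[(Kₒ + α·Naₒ)/(Kᵢ + α·Naᵢ)].
e^(Vm/25.4) = e^(-47.1/25.4) = 0.15656
So 0.15656·(Kᵢ + α·Naᵢ) = Kₒ + α·Naₒ → α = (0.15656·146.0 − 7.61) / (143.0 − 0.15656·23.4)
α = (22.86 − 7.61) / (143.0 − 3.663) = 15.25/139.3 = 0.1094

0.109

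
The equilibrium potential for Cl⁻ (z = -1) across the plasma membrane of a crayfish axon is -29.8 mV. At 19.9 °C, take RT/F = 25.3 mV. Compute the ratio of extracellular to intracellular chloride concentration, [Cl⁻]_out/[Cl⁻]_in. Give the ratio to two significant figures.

ln([out]/[in]) = E·z/(25.3) = -29.8 × -1 / 25.3 = 1.1779
[out]/[in] = e^(1.1779) = 3.247

3.2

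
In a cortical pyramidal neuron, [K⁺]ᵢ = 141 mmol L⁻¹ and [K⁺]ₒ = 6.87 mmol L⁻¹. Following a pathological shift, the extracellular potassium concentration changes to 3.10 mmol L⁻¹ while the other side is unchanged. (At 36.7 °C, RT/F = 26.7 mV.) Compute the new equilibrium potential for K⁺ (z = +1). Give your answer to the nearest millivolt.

-102 mV

After the shift: [K⁺]_out = 3.10, [K⁺]_in = 141 mmol L⁻¹.
E_new = (26.7/1)·ln(3.10/141) = 26.70 · (-3.8174) = -101.92 mV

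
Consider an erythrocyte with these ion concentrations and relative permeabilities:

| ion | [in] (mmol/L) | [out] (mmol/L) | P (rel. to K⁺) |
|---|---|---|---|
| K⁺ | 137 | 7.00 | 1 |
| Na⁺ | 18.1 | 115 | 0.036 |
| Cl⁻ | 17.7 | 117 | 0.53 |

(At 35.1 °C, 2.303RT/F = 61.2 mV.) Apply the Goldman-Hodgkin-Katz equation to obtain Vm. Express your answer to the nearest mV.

-60 mV

Vm = 61.2 · log₁₀[(Σ P·[cation]ₒ + Σ P·[anion]ᵢ) / (Σ P·[cation]ᵢ + Σ P·[anion]ₒ)]
Numerator = 1×7.00 + 0.036×115 + 0.53×17.7 = 20.52
Denominator = 1×137 + 0.036×18.1 + 0.53×117 = 199.7
Vm = 61.2 · log₁₀(0.10278) = 61.2 × (-0.9881) = -60.47 mV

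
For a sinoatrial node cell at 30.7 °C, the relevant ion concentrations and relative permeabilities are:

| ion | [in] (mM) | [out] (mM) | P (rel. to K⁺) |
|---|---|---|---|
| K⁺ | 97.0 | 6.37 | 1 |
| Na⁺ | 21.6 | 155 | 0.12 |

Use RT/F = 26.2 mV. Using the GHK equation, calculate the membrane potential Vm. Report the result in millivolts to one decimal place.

Vm = 26.2 · ln[(Σ P·[cation]ₒ + Σ P·[anion]ᵢ) / (Σ P·[cation]ᵢ + Σ P·[anion]ₒ)]
Numerator = 1×6.37 + 0.12×155 = 24.97
Denominator = 1×97.0 + 0.12×21.6 = 99.59
Vm = 26.2 · ln(0.25072) = 26.2 × (-1.3834) = -36.25 mV

-36.2 mV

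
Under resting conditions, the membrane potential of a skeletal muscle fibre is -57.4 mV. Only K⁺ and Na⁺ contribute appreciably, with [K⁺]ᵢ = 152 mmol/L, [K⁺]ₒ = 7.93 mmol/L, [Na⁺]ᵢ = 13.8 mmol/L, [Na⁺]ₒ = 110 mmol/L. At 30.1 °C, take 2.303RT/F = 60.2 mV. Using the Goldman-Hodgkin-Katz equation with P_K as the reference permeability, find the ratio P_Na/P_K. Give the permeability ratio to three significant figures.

0.0829

Let α = P_Na/P_K. GHK: Vm = 60.2·log₁₀[(Kₒ + α·Naₒ)/(Kᵢ + α·Naᵢ)].
10^(Vm/60.2) = 10^(-57.4/60.2) = 0.1113
So 0.1113·(Kᵢ + α·Naᵢ) = Kₒ + α·Naₒ → α = (0.1113·152.0 − 7.93) / (110.0 − 0.1113·13.8)
α = (16.92 − 7.93) / (110.0 − 1.536) = 8.988/108.5 = 0.08287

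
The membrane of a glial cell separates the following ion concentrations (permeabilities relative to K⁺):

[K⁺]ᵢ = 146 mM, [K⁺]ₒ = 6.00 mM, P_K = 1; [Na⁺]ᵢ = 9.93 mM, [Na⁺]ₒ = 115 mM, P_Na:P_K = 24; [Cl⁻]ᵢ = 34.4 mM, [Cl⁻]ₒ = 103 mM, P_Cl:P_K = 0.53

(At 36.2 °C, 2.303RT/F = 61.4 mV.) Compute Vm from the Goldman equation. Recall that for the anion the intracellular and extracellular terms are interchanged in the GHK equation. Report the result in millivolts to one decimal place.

49.3 mV

Vm = 61.4 · log₁₀[(Σ P·[cation]ₒ + Σ P·[anion]ᵢ) / (Σ P·[cation]ᵢ + Σ P·[anion]ₒ)]
Numerator = 1×6.00 + 24×115 + 0.53×34.4 = 2784
Denominator = 1×146 + 24×9.93 + 0.53×103 = 438.9
Vm = 61.4 · log₁₀(6.3435) = 61.4 × (0.8023) = 49.26 mV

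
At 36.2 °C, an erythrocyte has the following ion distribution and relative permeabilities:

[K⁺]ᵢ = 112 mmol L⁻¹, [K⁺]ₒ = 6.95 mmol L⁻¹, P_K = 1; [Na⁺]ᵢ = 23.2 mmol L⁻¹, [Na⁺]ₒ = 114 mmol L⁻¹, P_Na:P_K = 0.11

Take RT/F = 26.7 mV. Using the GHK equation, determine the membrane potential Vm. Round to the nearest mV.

Vm = 26.7 · ln[(Σ P·[cation]ₒ + Σ P·[anion]ᵢ) / (Σ P·[cation]ᵢ + Σ P·[anion]ₒ)]
Numerator = 1×6.95 + 0.11×114 = 19.49
Denominator = 1×112 + 0.11×23.2 = 114.6
Vm = 26.7 · ln(0.17014) = 26.7 × (-1.7711) = -47.29 mV

-47 mV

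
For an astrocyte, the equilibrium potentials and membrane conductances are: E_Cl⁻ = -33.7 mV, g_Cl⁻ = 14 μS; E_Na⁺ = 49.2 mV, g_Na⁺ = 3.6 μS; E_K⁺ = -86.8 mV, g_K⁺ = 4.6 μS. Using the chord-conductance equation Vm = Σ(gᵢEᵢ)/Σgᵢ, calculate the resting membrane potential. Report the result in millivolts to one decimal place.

-31.3 mV

Σ gᵢEᵢ = 14·(-33.7) + 3.6·(49.2) + 4.6·(-86.8) = -693.96
Σ gᵢ = 14 + 3.6 + 4.6 = 22.2
Vm = -693.96 / 22.2 = -31.26 mV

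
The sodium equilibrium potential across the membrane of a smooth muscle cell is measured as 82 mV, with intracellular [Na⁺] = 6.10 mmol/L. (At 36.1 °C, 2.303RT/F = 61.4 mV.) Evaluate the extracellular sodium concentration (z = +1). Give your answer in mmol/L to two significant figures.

130 mmol/L

Nernst: E = (61.4/1) · log₁₀([out]/[in]), so log₁₀([out]/[in]) = 82.0 × 1 / 61.4 = 1.3355.
[out]/[in] = 10^(1.3355) = 21.65.
[out] = 21.65 × 6.10 = 132.1 mmol/L.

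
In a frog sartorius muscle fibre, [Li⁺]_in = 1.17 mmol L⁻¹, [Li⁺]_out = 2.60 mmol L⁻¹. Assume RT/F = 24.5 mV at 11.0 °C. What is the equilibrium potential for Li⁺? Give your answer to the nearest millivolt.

E = (24.5/z) · ln([Li⁺]_out/[Li⁺]_in) with z = +1.
= (24.5/1) · ln(2.60/1.17) = 24.50 · ln(2.222)
= 24.50 · (0.7985) = 19.56 mV

20 mV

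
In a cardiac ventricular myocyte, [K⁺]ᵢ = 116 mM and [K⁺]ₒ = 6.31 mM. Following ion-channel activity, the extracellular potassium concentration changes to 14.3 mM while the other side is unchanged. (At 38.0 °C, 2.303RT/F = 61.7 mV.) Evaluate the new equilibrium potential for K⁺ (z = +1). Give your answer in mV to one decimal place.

-56.1 mV

After the shift: [K⁺]_out = 14.3, [K⁺]_in = 116 mM.
E_new = (61.7/1)·log₁₀(14.3/116) = 61.70 · (-0.9091) = -56.09 mV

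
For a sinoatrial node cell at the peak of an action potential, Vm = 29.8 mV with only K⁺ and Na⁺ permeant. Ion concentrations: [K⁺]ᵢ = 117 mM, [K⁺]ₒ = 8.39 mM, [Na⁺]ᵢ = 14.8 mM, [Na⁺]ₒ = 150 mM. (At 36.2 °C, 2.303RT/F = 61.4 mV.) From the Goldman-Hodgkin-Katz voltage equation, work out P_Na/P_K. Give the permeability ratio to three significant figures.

Let α = P_Na/P_K. GHK: Vm = 61.4·log₁₀[(Kₒ + α·Naₒ)/(Kᵢ + α·Naᵢ)].
10^(Vm/61.4) = 10^(29.8/61.4) = 3.0573
So 3.0573·(Kᵢ + α·Naᵢ) = Kₒ + α·Naₒ → α = (3.0573·117.0 − 8.39) / (150.0 − 3.0573·14.8)
α = (357.7 − 8.39) / (150.0 − 45.25) = 349.3/104.8 = 3.335

3.33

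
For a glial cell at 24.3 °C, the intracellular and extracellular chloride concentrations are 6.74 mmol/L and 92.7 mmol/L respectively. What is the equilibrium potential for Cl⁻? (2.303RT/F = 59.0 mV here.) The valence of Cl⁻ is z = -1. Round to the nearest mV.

-67 mV

E = (59.0/z) · log₁₀([Cl⁻]_out/[Cl⁻]_in) with z = -1.
For an anion, dividing by z = -1 reverses the sign.
= (59.0/-1) · log₁₀(92.7/6.74) = -59.00 · log₁₀(13.75)
= -59.00 · (1.1384) = -67.17 mV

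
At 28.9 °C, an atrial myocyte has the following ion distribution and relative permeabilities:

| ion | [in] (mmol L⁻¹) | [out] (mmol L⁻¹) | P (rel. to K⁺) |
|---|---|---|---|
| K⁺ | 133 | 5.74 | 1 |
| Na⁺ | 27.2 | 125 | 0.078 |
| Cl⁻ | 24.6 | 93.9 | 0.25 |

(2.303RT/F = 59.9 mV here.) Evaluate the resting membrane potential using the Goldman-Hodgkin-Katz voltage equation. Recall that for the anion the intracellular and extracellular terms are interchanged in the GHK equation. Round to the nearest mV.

Vm = 59.9 · log₁₀[(Σ P·[cation]ₒ + Σ P·[anion]ᵢ) / (Σ P·[cation]ᵢ + Σ P·[anion]ₒ)]
Numerator = 1×5.74 + 0.078×125 + 0.25×24.6 = 21.64
Denominator = 1×133 + 0.078×27.2 + 0.25×93.9 = 158.6
Vm = 59.9 · log₁₀(0.13645) = 59.9 × (-0.8650) = -51.82 mV

-52 mV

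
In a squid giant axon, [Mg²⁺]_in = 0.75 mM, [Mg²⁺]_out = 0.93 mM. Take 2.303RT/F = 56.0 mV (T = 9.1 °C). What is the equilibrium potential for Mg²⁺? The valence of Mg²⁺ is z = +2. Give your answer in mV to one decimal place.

E = (56.0/z) · log₁₀([Mg²⁺]_out/[Mg²⁺]_in) with z = +2.
= (56.0/2) · log₁₀(0.93/0.75) = 28.00 · log₁₀(1.24)
= 28.00 · (0.0934) = 2.62 mV

2.6 mV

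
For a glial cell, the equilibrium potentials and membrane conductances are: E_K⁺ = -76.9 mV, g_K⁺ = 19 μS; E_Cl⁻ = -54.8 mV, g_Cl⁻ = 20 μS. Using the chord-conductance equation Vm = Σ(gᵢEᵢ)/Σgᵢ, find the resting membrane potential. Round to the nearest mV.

-66 mV

Σ gᵢEᵢ = 19·(-76.9) + 20·(-54.8) = -2557.10
Σ gᵢ = 19 + 20 = 39
Vm = -2557.10 / 39 = -65.57 mV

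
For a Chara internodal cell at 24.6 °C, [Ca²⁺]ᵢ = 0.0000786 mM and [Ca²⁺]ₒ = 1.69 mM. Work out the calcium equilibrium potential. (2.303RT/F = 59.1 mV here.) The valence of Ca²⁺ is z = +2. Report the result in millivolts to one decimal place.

128.0 mV

E = (59.1/z) · log₁₀([Ca²⁺]_out/[Ca²⁺]_in) with z = +2.
= (59.1/2) · log₁₀(1.69/0.0000786) = 29.55 · log₁₀(2.15e+04)
= 29.55 · (4.3325) = 128.02 mV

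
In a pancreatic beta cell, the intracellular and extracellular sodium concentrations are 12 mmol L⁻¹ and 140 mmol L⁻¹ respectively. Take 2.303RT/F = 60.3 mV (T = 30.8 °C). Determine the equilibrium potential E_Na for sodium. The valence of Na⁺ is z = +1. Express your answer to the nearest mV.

64 mV

E = (60.3/z) · log₁₀([Na⁺]_out/[Na⁺]_in) with z = +1.
= (60.3/1) · log₁₀(140/12) = 60.30 · log₁₀(11.67)
= 60.30 · (1.0669) = 64.34 mV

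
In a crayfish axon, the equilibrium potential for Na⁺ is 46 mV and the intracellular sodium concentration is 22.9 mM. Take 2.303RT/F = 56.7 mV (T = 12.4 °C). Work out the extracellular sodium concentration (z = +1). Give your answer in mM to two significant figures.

150 mM

Nernst: E = (56.7/1) · log₁₀([out]/[in]), so log₁₀([out]/[in]) = 46.0 × 1 / 56.7 = 0.8113.
[out]/[in] = 10^(0.8113) = 6.476.
[out] = 6.476 × 22.9 = 148.3 mM.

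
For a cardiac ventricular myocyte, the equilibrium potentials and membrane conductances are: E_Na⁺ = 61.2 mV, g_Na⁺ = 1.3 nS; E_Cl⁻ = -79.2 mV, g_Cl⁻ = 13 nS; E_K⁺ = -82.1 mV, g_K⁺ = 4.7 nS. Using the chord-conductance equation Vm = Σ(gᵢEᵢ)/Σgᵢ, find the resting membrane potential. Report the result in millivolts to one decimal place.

-70.3 mV

Σ gᵢEᵢ = 1.3·(61.2) + 13·(-79.2) + 4.7·(-82.1) = -1335.91
Σ gᵢ = 1.3 + 13 + 4.7 = 19
Vm = -1335.91 / 19 = -70.31 mV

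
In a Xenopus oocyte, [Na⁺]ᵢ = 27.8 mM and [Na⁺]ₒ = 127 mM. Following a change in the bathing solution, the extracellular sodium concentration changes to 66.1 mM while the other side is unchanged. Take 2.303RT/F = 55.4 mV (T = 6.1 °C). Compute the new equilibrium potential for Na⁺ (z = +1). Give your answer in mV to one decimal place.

20.8 mV

After the shift: [Na⁺]_out = 66.1, [Na⁺]_in = 27.8 mM.
E_new = (55.4/1)·log₁₀(66.1/27.8) = 55.40 · (0.3762) = 20.84 mV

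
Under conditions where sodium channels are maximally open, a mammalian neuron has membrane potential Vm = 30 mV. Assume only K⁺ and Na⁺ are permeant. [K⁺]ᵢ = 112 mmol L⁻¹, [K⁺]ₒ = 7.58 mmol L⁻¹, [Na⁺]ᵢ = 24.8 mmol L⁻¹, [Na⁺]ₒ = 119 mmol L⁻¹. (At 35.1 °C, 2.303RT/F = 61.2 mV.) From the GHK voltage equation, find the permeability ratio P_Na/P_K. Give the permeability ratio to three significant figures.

8.00

Let α = P_Na/P_K. GHK: Vm = 61.2·log₁₀[(Kₒ + α·Naₒ)/(Kᵢ + α·Naᵢ)].
10^(Vm/61.2) = 10^(30.0/61.2) = 3.0917
So 3.0917·(Kᵢ + α·Naᵢ) = Kₒ + α·Naₒ → α = (3.0917·112.0 − 7.58) / (119.0 − 3.0917·24.8)
α = (346.3 − 7.58) / (119.0 − 76.67) = 338.7/42.33 = 8.002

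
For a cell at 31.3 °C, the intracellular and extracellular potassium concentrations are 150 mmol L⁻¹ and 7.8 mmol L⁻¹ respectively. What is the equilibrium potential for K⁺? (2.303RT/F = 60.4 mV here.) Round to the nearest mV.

-78 mV

E = (60.4/z) · log₁₀([K⁺]_out/[K⁺]_in) with z = +1.
= (60.4/1) · log₁₀(7.8/150) = 60.40 · log₁₀(0.052)
= 60.40 · (-1.2840) = -77.55 mV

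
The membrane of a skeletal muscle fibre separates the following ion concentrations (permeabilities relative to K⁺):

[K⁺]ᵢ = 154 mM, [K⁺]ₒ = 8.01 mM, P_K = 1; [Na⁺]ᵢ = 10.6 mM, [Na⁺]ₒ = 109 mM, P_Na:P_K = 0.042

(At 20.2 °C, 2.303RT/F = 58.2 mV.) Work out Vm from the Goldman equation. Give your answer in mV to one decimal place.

-63.4 mV

Vm = 58.2 · log₁₀[(Σ P·[cation]ₒ + Σ P·[anion]ᵢ) / (Σ P·[cation]ᵢ + Σ P·[anion]ₒ)]
Numerator = 1×8.01 + 0.042×109 = 12.59
Denominator = 1×154 + 0.042×10.6 = 154.4
Vm = 58.2 · log₁₀(0.081505) = 58.2 × (-1.0888) = -63.37 mV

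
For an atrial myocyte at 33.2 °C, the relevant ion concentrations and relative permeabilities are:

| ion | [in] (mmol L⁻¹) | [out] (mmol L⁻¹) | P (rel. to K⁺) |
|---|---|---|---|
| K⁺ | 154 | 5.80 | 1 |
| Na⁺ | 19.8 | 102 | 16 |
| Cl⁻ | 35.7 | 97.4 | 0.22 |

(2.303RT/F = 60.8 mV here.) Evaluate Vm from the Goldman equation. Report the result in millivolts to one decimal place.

31.9 mV

Vm = 60.8 · log₁₀[(Σ P·[cation]ₒ + Σ P·[anion]ᵢ) / (Σ P·[cation]ᵢ + Σ P·[anion]ₒ)]
Numerator = 1×5.80 + 16×102 + 0.22×35.7 = 1646
Denominator = 1×154 + 16×19.8 + 0.22×97.4 = 492.2
Vm = 60.8 · log₁₀(3.3433) = 60.8 × (0.5242) = 31.87 mV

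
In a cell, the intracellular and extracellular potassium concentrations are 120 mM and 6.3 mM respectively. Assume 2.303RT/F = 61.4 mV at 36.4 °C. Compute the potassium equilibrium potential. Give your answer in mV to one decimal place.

-78.6 mV

E = (61.4/z) · log₁₀([K⁺]_out/[K⁺]_in) with z = +1.
= (61.4/1) · log₁₀(6.3/120) = 61.40 · log₁₀(0.0525)
= 61.40 · (-1.2798) = -78.58 mV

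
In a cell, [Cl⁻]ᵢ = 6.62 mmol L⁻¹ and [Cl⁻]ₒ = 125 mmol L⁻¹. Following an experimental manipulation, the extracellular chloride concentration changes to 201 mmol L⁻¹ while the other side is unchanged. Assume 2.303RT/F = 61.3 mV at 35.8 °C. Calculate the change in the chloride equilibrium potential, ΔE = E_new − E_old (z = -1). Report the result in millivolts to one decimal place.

E_old = (61.3/-1)·log₁₀(125/6.62) = -78.22 mV
E_new = (61.3/-1)·log₁₀(201/6.62) = -90.87 mV
ΔE = -90.87 − (-78.22) = -12.65 mV

-12.6 mV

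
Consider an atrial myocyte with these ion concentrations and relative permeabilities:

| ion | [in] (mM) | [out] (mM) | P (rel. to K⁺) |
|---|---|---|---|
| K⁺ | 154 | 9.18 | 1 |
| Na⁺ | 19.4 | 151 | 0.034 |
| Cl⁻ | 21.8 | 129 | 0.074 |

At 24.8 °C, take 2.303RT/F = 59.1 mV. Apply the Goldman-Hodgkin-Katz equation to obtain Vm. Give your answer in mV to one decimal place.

Vm = 59.1 · log₁₀[(Σ P·[cation]ₒ + Σ P·[anion]ᵢ) / (Σ P·[cation]ᵢ + Σ P·[anion]ₒ)]
Numerator = 1×9.18 + 0.034×151 + 0.074×21.8 = 15.93
Denominator = 1×154 + 0.034×19.4 + 0.074×129 = 164.2
Vm = 59.1 · log₁₀(0.096995) = 59.1 × (-1.0132) = -59.88 mV

-59.9 mV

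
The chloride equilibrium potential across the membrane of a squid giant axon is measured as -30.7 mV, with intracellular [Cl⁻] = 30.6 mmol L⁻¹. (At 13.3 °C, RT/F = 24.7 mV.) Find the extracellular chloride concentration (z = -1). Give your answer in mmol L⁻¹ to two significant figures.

Nernst: E = (24.7/-1) · ln([out]/[in]), so ln([out]/[in]) = -30.7 × -1 / 24.7 = 1.2429.
[out]/[in] = e^(1.2429) = 3.466.
[out] = 3.466 × 30.6 = 106.1 mmol L⁻¹.

110 mmol L⁻¹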